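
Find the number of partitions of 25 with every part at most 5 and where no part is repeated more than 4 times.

102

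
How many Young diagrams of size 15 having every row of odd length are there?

27

A partial list (first 12 by largest part):
15
13+1+1
11+3+1
11+1+1+1+1
9+5+1
9+3+3
9+3+1+1+1
9+1+1+1+1+1+1
7+7+1
7+5+3
7+5+1+1+1
7+3+3+1+1
…and 15 more, for 27 total.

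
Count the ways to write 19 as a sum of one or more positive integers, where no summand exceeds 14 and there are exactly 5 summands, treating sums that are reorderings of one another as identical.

69

A partial list (first 12 by largest part):
1,1,1,2,14
1,1,1,3,13
1,1,2,2,13
1,1,1,4,12
1,1,2,3,12
1,2,2,2,12
1,1,1,5,11
1,1,2,4,11
1,1,3,3,11
1,2,2,3,11
2,2,2,2,11
1,1,1,6,10
…and 57 more, for 69 total.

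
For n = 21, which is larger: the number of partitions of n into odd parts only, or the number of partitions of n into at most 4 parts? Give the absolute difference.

Partitions of 21 into odd parts only: 76.
Partitions of 21 into at most 4 parts: 120.
|76 − 120| = 44.

44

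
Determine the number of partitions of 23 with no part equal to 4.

Enumerating by decreasing first part gives 765 partitions in all.

765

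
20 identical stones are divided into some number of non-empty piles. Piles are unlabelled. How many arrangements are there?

627

A full systematic count gives 627.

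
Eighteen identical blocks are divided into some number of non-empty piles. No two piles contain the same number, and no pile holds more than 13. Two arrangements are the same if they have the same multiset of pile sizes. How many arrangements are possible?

A partial list (first 12 by largest part):
13+5
13+4+1
13+3+2
12+6
12+5+1
12+4+2
12+3+2+1
11+7
11+6+1
11+5+2
11+4+3
11+4+2+1
…and 27 more, for 39 total.

39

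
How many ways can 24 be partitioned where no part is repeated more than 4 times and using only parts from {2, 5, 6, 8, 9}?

Enumerating:
9, 9, 6
9, 9, 2, 2, 2
9, 8, 5, 2
9, 6, 5, 2, 2
9, 5, 5, 5
8, 8, 8
8, 8, 6, 2
8, 8, 2, 2, 2, 2
8, 6, 6, 2, 2
8, 6, 5, 5
8, 5, 5, 2, 2, 2
6, 6, 6, 6
6, 6, 6, 2, 2, 2
6, 6, 5, 5, 2
6, 5, 5, 2, 2, 2, 2
5, 5, 5, 5, 2, 2
That's 16 in total.

16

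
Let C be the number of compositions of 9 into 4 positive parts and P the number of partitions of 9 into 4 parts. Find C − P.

50

Ordered (compositions into 4 parts): C(8,3) = 56.
Partitions of 9 into exactly 4 parts: 6.
Difference: 56 − 6 = 50.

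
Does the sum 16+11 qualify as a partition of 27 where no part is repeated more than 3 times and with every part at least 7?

The parts sum to 27, and the condition 'no summand is used more than 3 times' holds; the condition 'every summand is at least 7' holds.

Yes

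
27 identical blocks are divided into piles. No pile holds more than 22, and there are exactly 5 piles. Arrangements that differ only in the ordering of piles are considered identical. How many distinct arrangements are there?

Counting exhaustively, 254 partitions satisfy the conditions.

254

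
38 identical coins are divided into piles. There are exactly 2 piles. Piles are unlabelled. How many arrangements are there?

19

Listing the qualifying partitions of 38:
37 + 1
36 + 2
35 + 3
34 + 4
33 + 5
32 + 6
31 + 7
30 + 8
29 + 9
28 + 10
27 + 11
26 + 12
25 + 13
24 + 14
23 + 15
22 + 16
21 + 17
20 + 18
19 + 19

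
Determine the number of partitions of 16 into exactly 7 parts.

There are too many to list fully; the first 12 (by largest part) are:
10+1+1+1+1+1+1
9+2+1+1+1+1+1
8+3+1+1+1+1+1
8+2+2+1+1+1+1
7+4+1+1+1+1+1
7+3+2+1+1+1+1
7+2+2+2+1+1+1
6+5+1+1+1+1+1
6+4+2+1+1+1+1
6+3+3+1+1+1+1
6+3+2+2+1+1+1
6+2+2+2+2+1+1
…and 16 more, for 28 total.

28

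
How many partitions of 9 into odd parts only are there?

8

The partitions of 9 that satisfy the conditions:
9
1+1+7
1+3+5
1+1+1+1+5
3+3+3
1+1+1+3+3
1+1+1+1+1+1+3
1+1+1+1+1+1+1+1+1
Counting gives 8.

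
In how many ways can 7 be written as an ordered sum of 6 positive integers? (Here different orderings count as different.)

6

Place 5 bars in the 6 internal gaps of a row of 7 dots: C(6,5) = 6.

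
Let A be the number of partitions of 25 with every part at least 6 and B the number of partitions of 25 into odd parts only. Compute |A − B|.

Partitions of 25 with every part at least 6: 17.
Partitions of 25 into odd parts only: 142.
|17 − 142| = 125.

125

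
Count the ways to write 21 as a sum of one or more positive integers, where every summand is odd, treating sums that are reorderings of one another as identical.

76

Enumerating by decreasing first part gives 76 partitions in all.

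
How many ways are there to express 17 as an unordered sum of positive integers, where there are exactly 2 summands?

8

Enumerating:
16,1
15,2
14,3
13,4
12,5
11,6
10,7
9,8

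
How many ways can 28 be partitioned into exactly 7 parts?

436

Enumerating by decreasing first part gives 436 partitions in all.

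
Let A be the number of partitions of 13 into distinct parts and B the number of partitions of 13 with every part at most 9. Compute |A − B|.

76

Partitions of 13 into distinct parts: 18.
Partitions of 13 with every part at most 9: 94.
|18 − 94| = 76.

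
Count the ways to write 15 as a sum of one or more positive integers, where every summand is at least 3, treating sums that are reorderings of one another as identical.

17

The partitions of 15 that satisfy the conditions:
15
3+12
4+11
5+10
6+9
3+3+9
7+8
3+4+8
3+5+7
4+4+7
3+6+6
4+5+6
3+3+3+6
5+5+5
3+3+4+5
3+4+4+4
3+3+3+3+3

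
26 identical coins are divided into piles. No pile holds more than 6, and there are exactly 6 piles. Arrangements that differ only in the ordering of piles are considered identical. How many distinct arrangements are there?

23

Listing the qualifying partitions of 26:
1+1+6+6+6+6
1+2+5+6+6+6
1+3+4+6+6+6
2+2+4+6+6+6
2+3+3+6+6+6
1+3+5+5+6+6
2+2+5+5+6+6
1+4+4+5+6+6
2+3+4+5+6+6
3+3+3+5+6+6
2+4+4+4+6+6
3+3+4+4+6+6
1+4+5+5+5+6
2+3+5+5+5+6
2+4+4+5+5+6
3+3+4+5+5+6
3+4+4+4+5+6
4+4+4+4+4+6
1+5+5+5+5+5
2+4+5+5+5+5
3+3+5+5+5+5
3+4+4+5+5+5
4+4+4+4+5+5
Counting gives 23.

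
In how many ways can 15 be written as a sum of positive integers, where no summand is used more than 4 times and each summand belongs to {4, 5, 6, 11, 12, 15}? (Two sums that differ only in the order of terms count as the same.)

The partitions of 15 that satisfy the conditions:
15
4+11
4+5+6
5+5+5

4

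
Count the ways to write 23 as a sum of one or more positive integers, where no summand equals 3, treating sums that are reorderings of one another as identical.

Systematic enumeration (by largest part, then next-largest, …) yields 628.

628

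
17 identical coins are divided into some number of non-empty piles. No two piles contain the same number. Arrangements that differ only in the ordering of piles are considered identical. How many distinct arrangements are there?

38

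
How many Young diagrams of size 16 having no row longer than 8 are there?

186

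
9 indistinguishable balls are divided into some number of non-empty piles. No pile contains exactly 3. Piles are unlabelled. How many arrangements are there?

19

They are:
9
8,1
7,2
7,1,1
6,2,1
6,1,1,1
5,4
5,2,2
5,2,1,1
5,1,1,1,1
4,4,1
4,2,2,1
4,2,1,1,1
4,1,1,1,1,1
2,2,2,2,1
2,2,2,1,1,1
2,2,1,1,1,1,1
2,1,1,1,1,1,1,1
1,1,1,1,1,1,1,1,1
Counting gives 19.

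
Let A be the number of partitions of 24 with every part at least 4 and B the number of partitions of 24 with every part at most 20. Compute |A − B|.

Partitions of 24 with every part at least 4: 50.
Partitions of 24 with every part at most 20: 1568.
|50 − 1568| = 1518.

1518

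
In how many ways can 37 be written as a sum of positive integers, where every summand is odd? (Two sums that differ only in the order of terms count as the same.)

Counting exhaustively, 760 partitions satisfy the conditions.

760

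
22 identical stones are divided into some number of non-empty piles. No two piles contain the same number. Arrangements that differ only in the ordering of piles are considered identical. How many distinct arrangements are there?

89

A full systematic count gives 89.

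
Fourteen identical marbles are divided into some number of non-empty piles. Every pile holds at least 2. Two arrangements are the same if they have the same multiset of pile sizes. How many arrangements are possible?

34

A partial list (first 12 by largest part):
14
12, 2
11, 3
10, 4
10, 2, 2
9, 5
9, 3, 2
8, 6
8, 4, 2
8, 3, 3
8, 2, 2, 2
7, 7
…and 22 more, for 34 total.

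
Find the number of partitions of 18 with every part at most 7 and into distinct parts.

7

Listing the qualifying partitions of 18:
5 + 6 + 7
1 + 4 + 6 + 7
2 + 3 + 6 + 7
2 + 4 + 5 + 7
1 + 2 + 3 + 5 + 7
3 + 4 + 5 + 6
1 + 2 + 4 + 5 + 6
Counting gives 7.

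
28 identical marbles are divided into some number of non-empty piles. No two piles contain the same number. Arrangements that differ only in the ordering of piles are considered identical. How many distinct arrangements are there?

222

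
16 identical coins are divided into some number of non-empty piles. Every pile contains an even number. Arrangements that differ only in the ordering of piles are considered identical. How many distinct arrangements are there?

22

Enumerating:
16
14+2
12+4
12+2+2
10+6
10+4+2
10+2+2+2
8+8
8+6+2
8+4+4
8+4+2+2
8+2+2+2+2
6+6+4
6+6+2+2
6+4+4+2
6+4+2+2+2
6+2+2+2+2+2
4+4+4+4
4+4+4+2+2
4+4+2+2+2+2
4+2+2+2+2+2+2
2+2+2+2+2+2+2+2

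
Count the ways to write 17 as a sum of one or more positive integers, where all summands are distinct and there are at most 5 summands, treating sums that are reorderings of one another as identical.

38

A partial list (first 12 by largest part):
17
1, 16
2, 15
3, 14
1, 2, 14
4, 13
1, 3, 13
5, 12
1, 4, 12
2, 3, 12
6, 11
1, 5, 11
…and 26 more, for 38 total.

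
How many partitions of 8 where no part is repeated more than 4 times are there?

Enumerating:
8
7, 1
6, 2
6, 1, 1
5, 3
5, 2, 1
5, 1, 1, 1
4, 4
4, 3, 1
4, 2, 2
4, 2, 1, 1
4, 1, 1, 1, 1
3, 3, 2
3, 3, 1, 1
3, 2, 2, 1
3, 2, 1, 1, 1
2, 2, 2, 2
2, 2, 2, 1, 1
2, 2, 1, 1, 1, 1

19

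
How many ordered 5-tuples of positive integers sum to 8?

A composition of 8 into 5 positive parts is chosen by placing 4 dividers among the 7 gaps between 8 units: C(7,4) = 35.

35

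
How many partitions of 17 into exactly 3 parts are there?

Listing the qualifying partitions of 17:
15+1+1
14+2+1
13+3+1
13+2+2
12+4+1
12+3+2
11+5+1
11+4+2
11+3+3
10+6+1
10+5+2
10+4+3
9+7+1
9+6+2
9+5+3
9+4+4
8+8+1
8+7+2
8+6+3
8+5+4
7+7+3
7+6+4
7+5+5
6+6+5

24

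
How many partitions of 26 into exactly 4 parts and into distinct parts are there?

64

There are too many to list fully; the first 12 (by largest part) are:
20,3,2,1
19,4,2,1
18,5,2,1
18,4,3,1
17,6,2,1
17,5,3,1
17,4,3,2
16,7,2,1
16,6,3,1
16,5,4,1
16,5,3,2
15,8,2,1
…and 52 more, for 64 total.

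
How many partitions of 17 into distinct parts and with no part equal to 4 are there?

A partial list (first 12 by largest part):
17
1, 16
2, 15
3, 14
1, 2, 14
1, 3, 13
5, 12
2, 3, 12
6, 11
1, 5, 11
1, 2, 3, 11
7, 10
…and 14 more, for 26 total.

26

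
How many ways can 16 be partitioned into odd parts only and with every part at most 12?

There are too many to list fully; the first 12 (by largest part) are:
5+11
1+1+3+11
1+1+1+1+1+11
7+9
1+1+5+9
1+3+3+9
1+1+1+1+3+9
1+1+1+1+1+1+1+9
1+1+7+7
1+3+5+7
1+1+1+1+5+7
3+3+3+7
…and 17 more, for 29 total.

29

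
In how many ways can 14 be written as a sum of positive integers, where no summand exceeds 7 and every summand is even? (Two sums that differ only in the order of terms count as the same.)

8

Listing the qualifying partitions of 14:
6,6,2
6,4,4
6,4,2,2
6,2,2,2,2
4,4,4,2
4,4,2,2,2
4,2,2,2,2,2
2,2,2,2,2,2,2
That's 8 in total.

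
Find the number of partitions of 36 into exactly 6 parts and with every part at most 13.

587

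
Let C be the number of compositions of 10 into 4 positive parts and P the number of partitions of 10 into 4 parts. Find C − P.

Compositions: C(9,3) = 84.
Unordered (partitions into 4 parts): 9.
Difference: 84 − 9 = 75.

75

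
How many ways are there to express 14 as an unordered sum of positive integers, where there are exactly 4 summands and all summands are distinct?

The partitions of 14 that satisfy the conditions:
8,3,2,1
7,4,2,1
6,5,2,1
6,4,3,1
5,4,3,2
Counting gives 5.

5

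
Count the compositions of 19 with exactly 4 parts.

816

A composition of 19 into 4 positive parts is chosen by placing 3 dividers among the 18 gaps between 19 units: C(18,3) = 816.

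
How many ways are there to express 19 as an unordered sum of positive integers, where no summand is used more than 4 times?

325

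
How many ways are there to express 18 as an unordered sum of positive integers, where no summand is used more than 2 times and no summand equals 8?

113

Direct enumeration gives 113 partitions.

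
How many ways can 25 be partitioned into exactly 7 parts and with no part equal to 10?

222

There are 222 such partitions.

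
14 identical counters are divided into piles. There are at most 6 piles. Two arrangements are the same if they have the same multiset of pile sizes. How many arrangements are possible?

90

Direct enumeration gives 90 partitions.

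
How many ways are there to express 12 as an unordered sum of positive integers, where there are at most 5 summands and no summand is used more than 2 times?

35

A partial list (first 12 by largest part):
12
11, 1
10, 2
10, 1, 1
9, 3
9, 2, 1
8, 4
8, 3, 1
8, 2, 2
8, 2, 1, 1
7, 5
7, 4, 1
…and 23 more, for 35 total.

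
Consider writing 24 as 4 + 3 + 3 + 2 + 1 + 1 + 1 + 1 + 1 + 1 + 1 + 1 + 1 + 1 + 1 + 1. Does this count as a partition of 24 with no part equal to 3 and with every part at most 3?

The parts sum to 24, and the condition 'no summand equals 3' is violated.

No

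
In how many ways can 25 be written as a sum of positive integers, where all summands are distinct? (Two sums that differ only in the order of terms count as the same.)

142

Direct enumeration gives 142 partitions.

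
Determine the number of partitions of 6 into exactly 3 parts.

3

The partitions of 6 that satisfy the conditions:
4 + 1 + 1
3 + 2 + 1
2 + 2 + 2
That's 3 in total.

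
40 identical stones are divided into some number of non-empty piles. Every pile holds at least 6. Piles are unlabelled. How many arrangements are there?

167

A full systematic count gives 167.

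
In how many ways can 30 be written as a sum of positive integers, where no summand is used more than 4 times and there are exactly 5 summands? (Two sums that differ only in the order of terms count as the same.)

376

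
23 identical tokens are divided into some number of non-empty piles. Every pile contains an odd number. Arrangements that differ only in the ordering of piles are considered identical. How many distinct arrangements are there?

104

Enumerating by decreasing first part gives 104 partitions in all.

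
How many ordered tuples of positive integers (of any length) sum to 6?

32

The number of compositions of n is 2^(n−1); here 2^5 = 32.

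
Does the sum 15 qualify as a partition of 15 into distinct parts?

The parts sum to 15, and the condition 'all summands are distinct' holds.

Yes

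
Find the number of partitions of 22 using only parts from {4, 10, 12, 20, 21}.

Enumerating:
10+12
4+4+4+10
Counting gives 2.

2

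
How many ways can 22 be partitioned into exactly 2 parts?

11

They are:
1, 21
2, 20
3, 19
4, 18
5, 17
6, 16
7, 15
8, 14
9, 13
10, 12
11, 11
That's 11 in total.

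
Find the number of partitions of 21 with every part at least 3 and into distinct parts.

Enumerating:
21
18,3
17,4
16,5
15,6
14,7
14,4,3
13,8
13,5,3
12,9
12,6,3
12,5,4
11,10
11,7,3
11,6,4
10,8,3
10,7,4
10,6,5
9,8,4
9,7,5
9,5,4,3
8,7,6
8,6,4,3
7,6,5,3

24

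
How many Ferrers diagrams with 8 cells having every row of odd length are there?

6

Listing the qualifying partitions of 8:
1, 7
3, 5
1, 1, 1, 5
1, 1, 3, 3
1, 1, 1, 1, 1, 3
1, 1, 1, 1, 1, 1, 1, 1
That's 6 in total.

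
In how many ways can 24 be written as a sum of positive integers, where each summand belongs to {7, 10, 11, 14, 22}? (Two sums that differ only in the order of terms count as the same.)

2

They are:
14,10
10,7,7
That's 2 in total.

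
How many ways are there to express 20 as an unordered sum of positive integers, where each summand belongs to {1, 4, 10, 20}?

11

Listing the qualifying partitions of 20:
20
10+10
10+4+4+1+1
10+4+1+1+1+1+1+1
10+1+1+1+1+1+1+1+1+1+1
4+4+4+4+4
4+4+4+4+1+1+1+1
4+4+4+1+1+1+1+1+1+1+1
4+4+1+1+1+1+1+1+1+1+1+1+1+1
4+1+1+1+1+1+1+1+1+1+1+1+1+1+1+1+1
1+1+1+1+1+1+1+1+1+1+1+1+1+1+1+1+1+1+1+1
Counting gives 11.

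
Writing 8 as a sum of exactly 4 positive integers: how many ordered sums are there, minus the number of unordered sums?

30

Ordered (compositions into 4 parts): C(7,3) = 35.
Partitions of 8 into exactly 4 parts: 5.
Difference: 35 − 5 = 30.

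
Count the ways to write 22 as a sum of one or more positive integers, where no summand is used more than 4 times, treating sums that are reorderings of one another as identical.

628

Systematic enumeration (by largest part, then next-largest, …) yields 628.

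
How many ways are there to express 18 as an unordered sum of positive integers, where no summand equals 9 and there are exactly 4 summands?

A partial list (first 12 by largest part):
1 + 1 + 1 + 15
1 + 1 + 2 + 14
1 + 1 + 3 + 13
1 + 2 + 2 + 13
1 + 1 + 4 + 12
1 + 2 + 3 + 12
2 + 2 + 2 + 12
1 + 1 + 5 + 11
1 + 2 + 4 + 11
1 + 3 + 3 + 11
2 + 2 + 3 + 11
1 + 1 + 6 + 10
…and 28 more, for 40 total.

40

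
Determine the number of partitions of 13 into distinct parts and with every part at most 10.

15

Listing the qualifying partitions of 13:
10,3
10,2,1
9,4
9,3,1
8,5
8,4,1
8,3,2
7,6
7,5,1
7,4,2
7,3,2,1
6,5,2
6,4,3
6,4,2,1
5,4,3,1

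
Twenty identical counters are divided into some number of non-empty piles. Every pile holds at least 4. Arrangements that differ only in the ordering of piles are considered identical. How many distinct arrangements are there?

24

They are:
20
4 + 16
5 + 15
6 + 14
7 + 13
8 + 12
4 + 4 + 12
9 + 11
4 + 5 + 11
10 + 10
4 + 6 + 10
5 + 5 + 10
4 + 7 + 9
5 + 6 + 9
4 + 8 + 8
5 + 7 + 8
6 + 6 + 8
4 + 4 + 4 + 8
6 + 7 + 7
4 + 4 + 5 + 7
4 + 4 + 6 + 6
4 + 5 + 5 + 6
5 + 5 + 5 + 5
4 + 4 + 4 + 4 + 4
Counting gives 24.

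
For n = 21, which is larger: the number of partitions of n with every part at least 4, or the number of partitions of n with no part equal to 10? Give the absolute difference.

709

Partitions of 21 with every part at least 4: 27.
Partitions of 21 with no part equal to 10: 736.
|27 − 736| = 709.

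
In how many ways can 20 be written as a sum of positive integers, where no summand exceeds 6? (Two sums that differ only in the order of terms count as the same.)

282

Systematic enumeration (by largest part, then next-largest, …) yields 282.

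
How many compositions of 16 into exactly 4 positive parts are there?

455

Equivalently, choose which 3 of the 15 gaps become plus signs: C(15,3) = 455.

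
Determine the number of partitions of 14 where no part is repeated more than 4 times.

Direct enumeration gives 100 partitions.

100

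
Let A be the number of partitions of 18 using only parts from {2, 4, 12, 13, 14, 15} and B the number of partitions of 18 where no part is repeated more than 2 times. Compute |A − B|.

Partitions of 18 using only parts from {2, 4, 12, 13, 14, 15}: 9.
Partitions of 18 where no part is repeated more than 2 times: 135.
|9 − 135| = 126.

126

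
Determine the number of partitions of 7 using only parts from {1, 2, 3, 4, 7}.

12

The partitions of 7 that satisfy the conditions:
7
3+4
1+2+4
1+1+1+4
1+3+3
2+2+3
1+1+2+3
1+1+1+1+3
1+2+2+2
1+1+1+2+2
1+1+1+1+1+2
1+1+1+1+1+1+1
Counting gives 12.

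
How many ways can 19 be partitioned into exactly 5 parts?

70

There are too many to list fully; the first 12 (by largest part) are:
15 + 1 + 1 + 1 + 1
14 + 2 + 1 + 1 + 1
13 + 3 + 1 + 1 + 1
13 + 2 + 2 + 1 + 1
12 + 4 + 1 + 1 + 1
12 + 3 + 2 + 1 + 1
12 + 2 + 2 + 2 + 1
11 + 5 + 1 + 1 + 1
11 + 4 + 2 + 1 + 1
11 + 3 + 3 + 1 + 1
11 + 3 + 2 + 2 + 1
11 + 2 + 2 + 2 + 2
…and 58 more, for 70 total.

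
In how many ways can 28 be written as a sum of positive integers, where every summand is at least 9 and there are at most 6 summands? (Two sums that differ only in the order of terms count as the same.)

8

Listing the qualifying partitions of 28:
28
9+19
10+18
11+17
12+16
13+15
14+14
9+9+10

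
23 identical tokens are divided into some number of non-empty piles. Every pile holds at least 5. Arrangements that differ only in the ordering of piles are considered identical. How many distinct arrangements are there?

They are:
23
18+5
17+6
16+7
15+8
14+9
13+10
13+5+5
12+11
12+6+5
11+7+5
11+6+6
10+8+5
10+7+6
9+9+5
9+8+6
9+7+7
8+8+7
8+5+5+5
7+6+5+5
6+6+6+5

21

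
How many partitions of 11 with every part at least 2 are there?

Enumerating:
11
9+2
8+3
7+4
7+2+2
6+5
6+3+2
5+4+2
5+3+3
5+2+2+2
4+4+3
4+3+2+2
3+3+3+2
3+2+2+2+2
That's 14 in total.

14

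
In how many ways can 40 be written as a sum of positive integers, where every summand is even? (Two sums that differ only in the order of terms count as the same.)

Counting exhaustively, 627 partitions satisfy the conditions.

627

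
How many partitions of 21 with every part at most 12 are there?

Systematic enumeration (by largest part, then next-largest, …) yields 725.

725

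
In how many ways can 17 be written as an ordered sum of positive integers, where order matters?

The number of compositions of n is 2^(n−1); here 2^16 = 65536.

65536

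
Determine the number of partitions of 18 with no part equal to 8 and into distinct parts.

37

A partial list (first 12 by largest part):
18
1 + 17
2 + 16
3 + 15
1 + 2 + 15
4 + 14
1 + 3 + 14
5 + 13
1 + 4 + 13
2 + 3 + 13
6 + 12
1 + 5 + 12
…and 25 more, for 37 total.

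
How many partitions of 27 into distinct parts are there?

There are 192 such partitions.

192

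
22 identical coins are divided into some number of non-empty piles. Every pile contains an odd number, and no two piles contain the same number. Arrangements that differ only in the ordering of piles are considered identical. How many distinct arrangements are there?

8

Listing the qualifying partitions of 22:
21, 1
19, 3
17, 5
15, 7
13, 9
13, 5, 3, 1
11, 7, 3, 1
9, 7, 5, 1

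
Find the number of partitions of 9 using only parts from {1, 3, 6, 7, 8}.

8

Listing the qualifying partitions of 9:
8+1
7+1+1
6+3
6+1+1+1
3+3+3
3+3+1+1+1
3+1+1+1+1+1+1
1+1+1+1+1+1+1+1+1
That's 8 in total.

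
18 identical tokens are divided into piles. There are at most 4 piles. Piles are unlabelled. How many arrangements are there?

84

Direct enumeration gives 84 partitions.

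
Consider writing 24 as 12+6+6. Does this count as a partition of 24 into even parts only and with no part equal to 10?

The parts sum to 24, and the condition 'every summand is even' holds; the condition 'no summand equals 10' holds.

Yes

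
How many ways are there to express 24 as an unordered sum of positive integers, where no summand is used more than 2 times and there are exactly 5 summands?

124

Counting exhaustively, 124 partitions satisfy the conditions.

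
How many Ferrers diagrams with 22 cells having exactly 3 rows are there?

There are too many to list fully; the first 12 (by largest part) are:
1 + 1 + 20
1 + 2 + 19
1 + 3 + 18
2 + 2 + 18
1 + 4 + 17
2 + 3 + 17
1 + 5 + 16
2 + 4 + 16
3 + 3 + 16
1 + 6 + 15
2 + 5 + 15
3 + 4 + 15
…and 28 more, for 40 total.

40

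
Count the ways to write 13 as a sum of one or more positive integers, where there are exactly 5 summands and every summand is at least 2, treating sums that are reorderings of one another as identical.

3

Enumerating:
5,2,2,2,2
4,3,2,2,2
3,3,3,2,2
Counting gives 3.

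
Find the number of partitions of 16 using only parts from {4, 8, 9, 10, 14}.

3

The partitions of 16 that satisfy the conditions:
8,8
8,4,4
4,4,4,4
That's 3 in total.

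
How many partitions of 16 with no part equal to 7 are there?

201

There are 201 such partitions.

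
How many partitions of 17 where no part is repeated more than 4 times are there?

Enumerating by decreasing first part gives 205 partitions in all.

205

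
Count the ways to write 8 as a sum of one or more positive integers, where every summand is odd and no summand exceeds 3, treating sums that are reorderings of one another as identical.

They are:
3,3,1,1
3,1,1,1,1,1
1,1,1,1,1,1,1,1
That's 3 in total.

3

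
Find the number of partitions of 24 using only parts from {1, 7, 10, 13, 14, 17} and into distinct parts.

3

Listing the qualifying partitions of 24:
17, 7
14, 10
13, 10, 1
That's 3 in total.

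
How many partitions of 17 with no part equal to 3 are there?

Systematic enumeration (by largest part, then next-largest, …) yields 162.

162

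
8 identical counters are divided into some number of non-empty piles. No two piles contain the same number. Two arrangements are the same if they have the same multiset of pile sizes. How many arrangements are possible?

6

The partitions of 8 that satisfy the conditions:
8
1,7
2,6
3,5
1,2,5
1,3,4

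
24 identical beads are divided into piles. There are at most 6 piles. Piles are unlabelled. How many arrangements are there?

532

There are 532 such partitions.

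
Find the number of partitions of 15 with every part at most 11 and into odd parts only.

Enumerating:
11 + 3 + 1
11 + 1 + 1 + 1 + 1
9 + 5 + 1
9 + 3 + 3
9 + 3 + 1 + 1 + 1
9 + 1 + 1 + 1 + 1 + 1 + 1
7 + 7 + 1
7 + 5 + 3
7 + 5 + 1 + 1 + 1
7 + 3 + 3 + 1 + 1
7 + 3 + 1 + 1 + 1 + 1 + 1
7 + 1 + 1 + 1 + 1 + 1 + 1 + 1 + 1
5 + 5 + 5
5 + 5 + 3 + 1 + 1
5 + 5 + 1 + 1 + 1 + 1 + 1
5 + 3 + 3 + 3 + 1
5 + 3 + 3 + 1 + 1 + 1 + 1
5 + 3 + 1 + 1 + 1 + 1 + 1 + 1 + 1
5 + 1 + 1 + 1 + 1 + 1 + 1 + 1 + 1 + 1 + 1
3 + 3 + 3 + 3 + 3
3 + 3 + 3 + 3 + 1 + 1 + 1
3 + 3 + 3 + 1 + 1 + 1 + 1 + 1 + 1
3 + 3 + 1 + 1 + 1 + 1 + 1 + 1 + 1 + 1 + 1
3 + 1 + 1 + 1 + 1 + 1 + 1 + 1 + 1 + 1 + 1 + 1 + 1
1 + 1 + 1 + 1 + 1 + 1 + 1 + 1 + 1 + 1 + 1 + 1 + 1 + 1 + 1
Counting gives 25.

25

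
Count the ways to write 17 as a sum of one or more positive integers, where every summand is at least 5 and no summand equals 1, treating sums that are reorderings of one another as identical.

7

They are:
17
5+12
6+11
7+10
8+9
5+5+7
5+6+6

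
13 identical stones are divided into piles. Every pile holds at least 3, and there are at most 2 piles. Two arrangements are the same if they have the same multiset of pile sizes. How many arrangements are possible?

5

Enumerating:
13
10+3
9+4
8+5
7+6
That's 5 in total.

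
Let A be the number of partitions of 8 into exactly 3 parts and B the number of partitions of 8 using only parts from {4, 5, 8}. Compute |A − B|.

3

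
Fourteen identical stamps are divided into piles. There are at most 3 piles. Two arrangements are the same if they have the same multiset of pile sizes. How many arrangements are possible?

Listing the qualifying partitions of 14:
14
1, 13
2, 12
1, 1, 12
3, 11
1, 2, 11
4, 10
1, 3, 10
2, 2, 10
5, 9
1, 4, 9
2, 3, 9
6, 8
1, 5, 8
2, 4, 8
3, 3, 8
7, 7
1, 6, 7
2, 5, 7
3, 4, 7
2, 6, 6
3, 5, 6
4, 4, 6
4, 5, 5

24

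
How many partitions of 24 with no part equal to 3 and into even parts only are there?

A full systematic count gives 77.

77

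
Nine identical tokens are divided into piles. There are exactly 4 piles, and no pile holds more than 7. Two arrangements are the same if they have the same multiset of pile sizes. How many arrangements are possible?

6

Listing the qualifying partitions of 9:
1, 1, 1, 6
1, 1, 2, 5
1, 1, 3, 4
1, 2, 2, 4
1, 2, 3, 3
2, 2, 2, 3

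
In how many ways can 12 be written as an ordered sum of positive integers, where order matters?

2048

There are 11 gaps and each independently is a cut or not, giving 2^11 = 2048.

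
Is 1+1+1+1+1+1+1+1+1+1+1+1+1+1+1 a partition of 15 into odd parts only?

The parts sum to 15, and the condition 'every summand is odd' holds.

Yes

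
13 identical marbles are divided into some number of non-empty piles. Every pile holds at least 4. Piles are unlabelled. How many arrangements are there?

Enumerating:
13
9,4
8,5
7,6
5,4,4
Counting gives 5.

5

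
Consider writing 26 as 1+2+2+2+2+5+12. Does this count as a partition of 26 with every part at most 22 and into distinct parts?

No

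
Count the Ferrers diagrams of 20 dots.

627

A full systematic count gives 627.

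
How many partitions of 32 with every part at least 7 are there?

A partial list (first 12 by largest part):
32
25,7
24,8
23,9
22,10
21,11
20,12
19,13
18,14
18,7,7
17,15
17,8,7
…and 20 more, for 32 total.

32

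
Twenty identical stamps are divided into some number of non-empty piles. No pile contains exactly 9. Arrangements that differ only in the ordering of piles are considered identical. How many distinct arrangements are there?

Direct enumeration gives 571 partitions.

571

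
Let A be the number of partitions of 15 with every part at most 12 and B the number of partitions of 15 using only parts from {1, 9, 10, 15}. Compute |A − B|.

168

Partitions of 15 with every part at most 12: 172.
Partitions of 15 using only parts from {1, 9, 10, 15}: 4.
|172 − 4| = 168.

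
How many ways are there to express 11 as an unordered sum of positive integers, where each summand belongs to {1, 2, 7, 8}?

11

The partitions of 11 that satisfy the conditions:
8+2+1
8+1+1+1
7+2+2
7+2+1+1
7+1+1+1+1
2+2+2+2+2+1
2+2+2+2+1+1+1
2+2+2+1+1+1+1+1
2+2+1+1+1+1+1+1+1
2+1+1+1+1+1+1+1+1+1
1+1+1+1+1+1+1+1+1+1+1
That's 11 in total.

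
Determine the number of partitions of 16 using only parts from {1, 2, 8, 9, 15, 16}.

21

Enumerating:
16
15,1
9,2,2,2,1
9,2,2,1,1,1
9,2,1,1,1,1,1
9,1,1,1,1,1,1,1
8,8
8,2,2,2,2
8,2,2,2,1,1
8,2,2,1,1,1,1
8,2,1,1,1,1,1,1
8,1,1,1,1,1,1,1,1
2,2,2,2,2,2,2,2
2,2,2,2,2,2,2,1,1
2,2,2,2,2,2,1,1,1,1
2,2,2,2,2,1,1,1,1,1,1
2,2,2,2,1,1,1,1,1,1,1,1
2,2,2,1,1,1,1,1,1,1,1,1,1
2,2,1,1,1,1,1,1,1,1,1,1,1,1
2,1,1,1,1,1,1,1,1,1,1,1,1,1,1
1,1,1,1,1,1,1,1,1,1,1,1,1,1,1,1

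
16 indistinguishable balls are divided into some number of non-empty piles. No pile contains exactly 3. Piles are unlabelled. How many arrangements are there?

130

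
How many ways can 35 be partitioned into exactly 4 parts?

321

There are 321 such partitions.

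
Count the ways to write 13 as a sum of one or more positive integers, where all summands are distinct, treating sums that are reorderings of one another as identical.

18

The partitions of 13 that satisfy the conditions:
13
1 + 12
2 + 11
3 + 10
1 + 2 + 10
4 + 9
1 + 3 + 9
5 + 8
1 + 4 + 8
2 + 3 + 8
6 + 7
1 + 5 + 7
2 + 4 + 7
1 + 2 + 3 + 7
2 + 5 + 6
3 + 4 + 6
1 + 2 + 4 + 6
1 + 3 + 4 + 5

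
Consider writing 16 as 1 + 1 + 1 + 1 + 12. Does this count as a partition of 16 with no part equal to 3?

Yes

The parts sum to 16, and the condition 'no summand equals 3' holds.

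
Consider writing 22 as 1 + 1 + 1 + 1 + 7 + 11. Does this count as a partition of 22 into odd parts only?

The parts sum to 22, and the condition 'every summand is odd' holds.

Yes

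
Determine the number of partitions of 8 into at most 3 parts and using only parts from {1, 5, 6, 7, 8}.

3

Enumerating:
8
7,1
6,1,1
Counting gives 3.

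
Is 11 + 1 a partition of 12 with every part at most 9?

The parts sum to 12, and the condition 'no summand exceeds 9' is violated.

No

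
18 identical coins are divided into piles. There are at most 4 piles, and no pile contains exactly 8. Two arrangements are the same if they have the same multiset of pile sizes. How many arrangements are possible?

70

A partial list (first 12 by largest part):
18
17 + 1
16 + 2
16 + 1 + 1
15 + 3
15 + 2 + 1
15 + 1 + 1 + 1
14 + 4
14 + 3 + 1
14 + 2 + 2
14 + 2 + 1 + 1
13 + 5
…and 58 more, for 70 total.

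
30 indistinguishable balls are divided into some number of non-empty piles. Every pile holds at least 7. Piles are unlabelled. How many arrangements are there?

Enumerating:
30
7, 23
8, 22
9, 21
10, 20
11, 19
12, 18
13, 17
14, 16
7, 7, 16
15, 15
7, 8, 15
7, 9, 14
8, 8, 14
7, 10, 13
8, 9, 13
7, 11, 12
8, 10, 12
9, 9, 12
8, 11, 11
9, 10, 11
10, 10, 10
7, 7, 7, 9
7, 7, 8, 8

24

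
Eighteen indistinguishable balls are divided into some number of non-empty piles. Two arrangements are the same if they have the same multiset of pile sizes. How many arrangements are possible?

385

Systematic enumeration (by largest part, then next-largest, …) yields 385.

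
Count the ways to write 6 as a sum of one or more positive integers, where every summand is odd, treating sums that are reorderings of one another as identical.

4

Enumerating:
1,5
3,3
1,1,1,3
1,1,1,1,1,1
Counting gives 4.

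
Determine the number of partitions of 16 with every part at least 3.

21

Enumerating:
16
13+3
12+4
11+5
10+6
10+3+3
9+7
9+4+3
8+8
8+5+3
8+4+4
7+6+3
7+5+4
7+3+3+3
6+6+4
6+5+5
6+4+3+3
5+5+3+3
5+4+4+3
4+4+4+4
4+3+3+3+3
Counting gives 21.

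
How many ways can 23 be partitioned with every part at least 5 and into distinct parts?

13

Listing the qualifying partitions of 23:
23
18+5
17+6
16+7
15+8
14+9
13+10
12+11
12+6+5
11+7+5
10+8+5
10+7+6
9+8+6
That's 13 in total.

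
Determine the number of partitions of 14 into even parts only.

The partitions of 14 that satisfy the conditions:
14
12, 2
10, 4
10, 2, 2
8, 6
8, 4, 2
8, 2, 2, 2
6, 6, 2
6, 4, 4
6, 4, 2, 2
6, 2, 2, 2, 2
4, 4, 4, 2
4, 4, 2, 2, 2
4, 2, 2, 2, 2, 2
2, 2, 2, 2, 2, 2, 2

15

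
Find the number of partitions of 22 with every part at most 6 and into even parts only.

16

They are:
6, 6, 6, 4
6, 6, 6, 2, 2
6, 6, 4, 4, 2
6, 6, 4, 2, 2, 2
6, 6, 2, 2, 2, 2, 2
6, 4, 4, 4, 4
6, 4, 4, 4, 2, 2
6, 4, 4, 2, 2, 2, 2
6, 4, 2, 2, 2, 2, 2, 2
6, 2, 2, 2, 2, 2, 2, 2, 2
4, 4, 4, 4, 4, 2
4, 4, 4, 4, 2, 2, 2
4, 4, 4, 2, 2, 2, 2, 2
4, 4, 2, 2, 2, 2, 2, 2, 2
4, 2, 2, 2, 2, 2, 2, 2, 2, 2
2, 2, 2, 2, 2, 2, 2, 2, 2, 2, 2
Counting gives 16.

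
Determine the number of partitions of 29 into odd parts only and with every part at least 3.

34

A partial list (first 12 by largest part):
29
23, 3, 3
21, 5, 3
19, 7, 3
19, 5, 5
17, 9, 3
17, 7, 5
17, 3, 3, 3, 3
15, 11, 3
15, 9, 5
15, 7, 7
15, 5, 3, 3, 3
…and 22 more, for 34 total.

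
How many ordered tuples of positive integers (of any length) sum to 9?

256

The number of compositions of n is 2^(n−1); here 2^8 = 256.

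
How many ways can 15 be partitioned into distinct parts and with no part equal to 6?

They are:
15
14+1
13+2
12+3
12+2+1
11+4
11+3+1
10+5
10+4+1
10+3+2
9+5+1
9+4+2
9+3+2+1
8+7
8+5+2
8+4+3
8+4+2+1
7+5+3
7+5+2+1
7+4+3+1
5+4+3+2+1
Counting gives 21.

21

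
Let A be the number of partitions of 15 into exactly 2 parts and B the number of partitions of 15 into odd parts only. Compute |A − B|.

Partitions of 15 into exactly 2 parts: 7.
Partitions of 15 into odd parts only: 27.
|7 − 27| = 20.

20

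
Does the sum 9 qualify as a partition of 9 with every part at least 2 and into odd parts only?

The parts sum to 9, and the condition 'every summand is at least 2' holds; the condition 'every summand is odd' holds.

Yes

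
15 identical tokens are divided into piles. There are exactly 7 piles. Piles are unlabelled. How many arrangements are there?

21

Listing the qualifying partitions of 15:
9+1+1+1+1+1+1
8+2+1+1+1+1+1
7+3+1+1+1+1+1
7+2+2+1+1+1+1
6+4+1+1+1+1+1
6+3+2+1+1+1+1
6+2+2+2+1+1+1
5+5+1+1+1+1+1
5+4+2+1+1+1+1
5+3+3+1+1+1+1
5+3+2+2+1+1+1
5+2+2+2+2+1+1
4+4+3+1+1+1+1
4+4+2+2+1+1+1
4+3+3+2+1+1+1
4+3+2+2+2+1+1
4+2+2+2+2+2+1
3+3+3+3+1+1+1
3+3+3+2+2+1+1
3+3+2+2+2+2+1
3+2+2+2+2+2+2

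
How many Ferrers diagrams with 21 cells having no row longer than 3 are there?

48

A partial list (first 12 by largest part):
3,3,3,3,3,3,3
3,3,3,3,3,3,2,1
3,3,3,3,3,3,1,1,1
3,3,3,3,3,2,2,2
3,3,3,3,3,2,2,1,1
3,3,3,3,3,2,1,1,1,1
3,3,3,3,3,1,1,1,1,1,1
3,3,3,3,2,2,2,2,1
3,3,3,3,2,2,2,1,1,1
3,3,3,3,2,2,1,1,1,1,1
3,3,3,3,2,1,1,1,1,1,1,1
3,3,3,3,1,1,1,1,1,1,1,1,1
…and 36 more, for 48 total.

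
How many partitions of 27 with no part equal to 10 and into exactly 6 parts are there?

Enumerating by decreasing first part gives 284 partitions in all.

284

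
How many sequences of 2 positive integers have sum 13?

12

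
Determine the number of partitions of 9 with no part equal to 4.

The partitions of 9 that satisfy the conditions:
9
8 + 1
7 + 2
7 + 1 + 1
6 + 3
6 + 2 + 1
6 + 1 + 1 + 1
5 + 3 + 1
5 + 2 + 2
5 + 2 + 1 + 1
5 + 1 + 1 + 1 + 1
3 + 3 + 3
3 + 3 + 2 + 1
3 + 3 + 1 + 1 + 1
3 + 2 + 2 + 2
3 + 2 + 2 + 1 + 1
3 + 2 + 1 + 1 + 1 + 1
3 + 1 + 1 + 1 + 1 + 1 + 1
2 + 2 + 2 + 2 + 1
2 + 2 + 2 + 1 + 1 + 1
2 + 2 + 1 + 1 + 1 + 1 + 1
2 + 1 + 1 + 1 + 1 + 1 + 1 + 1
1 + 1 + 1 + 1 + 1 + 1 + 1 + 1 + 1
That's 23 in total.

23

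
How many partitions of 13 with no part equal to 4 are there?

Direct enumeration gives 71 partitions.

71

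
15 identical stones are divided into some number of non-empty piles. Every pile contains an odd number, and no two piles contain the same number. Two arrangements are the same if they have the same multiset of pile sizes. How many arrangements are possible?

The partitions of 15 that satisfy the conditions:
15
11 + 3 + 1
9 + 5 + 1
7 + 5 + 3

4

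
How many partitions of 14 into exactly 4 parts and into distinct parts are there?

5

Enumerating:
8, 3, 2, 1
7, 4, 2, 1
6, 5, 2, 1
6, 4, 3, 1
5, 4, 3, 2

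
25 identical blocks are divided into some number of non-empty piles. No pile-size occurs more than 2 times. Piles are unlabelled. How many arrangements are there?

513

There are 513 such partitions.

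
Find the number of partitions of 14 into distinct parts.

They are:
14
13+1
12+2
11+3
11+2+1
10+4
10+3+1
9+5
9+4+1
9+3+2
8+6
8+5+1
8+4+2
8+3+2+1
7+6+1
7+5+2
7+4+3
7+4+2+1
6+5+3
6+5+2+1
6+4+3+1
5+4+3+2
That's 22 in total.

22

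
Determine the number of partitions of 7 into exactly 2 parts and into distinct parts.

3

They are:
6,1
5,2
4,3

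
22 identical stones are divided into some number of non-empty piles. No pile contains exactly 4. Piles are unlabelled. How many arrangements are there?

617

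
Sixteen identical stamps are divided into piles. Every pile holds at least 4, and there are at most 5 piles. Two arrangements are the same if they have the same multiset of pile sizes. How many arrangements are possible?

11

Enumerating:
16
12 + 4
11 + 5
10 + 6
9 + 7
8 + 8
8 + 4 + 4
7 + 5 + 4
6 + 6 + 4
6 + 5 + 5
4 + 4 + 4 + 4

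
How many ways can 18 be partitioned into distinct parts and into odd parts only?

Enumerating:
17 + 1
15 + 3
13 + 5
11 + 7
9 + 5 + 3 + 1

5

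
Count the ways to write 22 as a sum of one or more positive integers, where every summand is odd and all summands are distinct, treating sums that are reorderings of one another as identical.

8

The partitions of 22 that satisfy the conditions:
21,1
19,3
17,5
15,7
13,9
13,5,3,1
11,7,3,1
9,7,5,1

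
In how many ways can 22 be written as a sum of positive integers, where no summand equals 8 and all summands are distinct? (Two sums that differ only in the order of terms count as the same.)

A full systematic count gives 71.

71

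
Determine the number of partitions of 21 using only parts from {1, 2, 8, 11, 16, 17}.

35

There are too many to list fully; the first 12 (by largest part) are:
17, 2, 2
17, 2, 1, 1
17, 1, 1, 1, 1
16, 2, 2, 1
16, 2, 1, 1, 1
16, 1, 1, 1, 1, 1
11, 8, 2
11, 8, 1, 1
11, 2, 2, 2, 2, 2
11, 2, 2, 2, 2, 1, 1
11, 2, 2, 2, 1, 1, 1, 1
11, 2, 2, 1, 1, 1, 1, 1, 1
…and 23 more, for 35 total.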